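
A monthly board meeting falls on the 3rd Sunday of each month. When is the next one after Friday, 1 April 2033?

17 April 2033

April 2033 starts on a Friday; its first Sunday is the 3rd, so the 3rd Sunday is the 17th — 17 April 2033.
17 April 2033 is after 1 April 2033, so that is the next one.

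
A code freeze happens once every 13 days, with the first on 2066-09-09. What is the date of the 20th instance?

2067-05-14

The 20th occurrence is 19 intervals after the first: 19 × 13 = 247 days after 2066-09-09.
September has 30 days — 21 days to the end of September leaves 226.
October has 31 days (195 left).
November has 30 days (165 left).
December has 31 days (134 left).
January has 31 days (103 left).
February has 28 days (75 left).
March has 31 days (44 left).
April has 30 days (14 left).
14 days into May → 2067-05-14.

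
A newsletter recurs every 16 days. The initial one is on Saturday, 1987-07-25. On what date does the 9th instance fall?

The 9th occurrence is 8 intervals after the first: 8 × 16 = 128 days after 1987-07-25.
July has 31 days — 6 days to the end of July leaves 122.
August has 31 days (91 left).
September has 30 days (61 left).
October has 31 days (30 left).
30 days into November → 1987-11-30.

1987-11-30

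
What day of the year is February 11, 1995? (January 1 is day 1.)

Days in months before February: 31 = 31.
Plus 11 days into February → day 42.

42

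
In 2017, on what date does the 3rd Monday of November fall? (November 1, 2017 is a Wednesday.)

November 2017 begins on a Wednesday, so the first Monday is November 6 (5 days later).
The 3rd Monday is 2 weeks later: 6 + 14 = 20.

2017-11-20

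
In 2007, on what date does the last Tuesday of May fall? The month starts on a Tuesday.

29 May 2007

May 2007 begins on a Tuesday, so the first Tuesday is May 1.
May 2007 has 31 days. Adding weeks: 1, 8, 15, 22, 29 — the last one ≤ 31 is the 29th.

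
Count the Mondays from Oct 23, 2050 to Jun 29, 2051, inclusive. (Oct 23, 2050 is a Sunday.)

Oct 23, 2050 is a Sunday; the first Monday on or after it is Oct 24, 2050 (1 day later).
From Oct 24, 2050 to Jun 29, 2051: 7 + 30 + 31 + 31 + 28 + 31 + 30 + 31 + 29 = 248 days (rest of Oct, Nov, Dec, Jan, Feb, Mar, Apr, May, Jun).
248 ÷ 7 = 35 full weeks with remainder 3, so 35 more Mondays after the first → 36.

36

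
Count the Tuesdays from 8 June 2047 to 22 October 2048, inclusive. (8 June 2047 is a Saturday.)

72

8 June 2047 is a Saturday; the first Tuesday on or after it is 11 June 2047 (3 days later).
From 11 June 2047 to 22 October 2048: 203 + 296 = 499 days (rest of 2047, to 22 October 2048 in 2048).
499 ÷ 7 = 71 full weeks with remainder 2, so 71 more Tuesdays after the first → 72.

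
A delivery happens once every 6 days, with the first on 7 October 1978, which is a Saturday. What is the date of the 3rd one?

19 October 1978

The 3rd occurrence is 2 intervals after the first: 2 × 6 = 12 days after 7 October 1978.
12 days later is 19 October 1978.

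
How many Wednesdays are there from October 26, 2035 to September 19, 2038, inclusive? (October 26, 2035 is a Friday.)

151

October 26, 2035 is a Friday; the first Wednesday on or after it is October 31, 2035 (5 days later).
From October 31, 2035 to September 19, 2038: 61 + 366 + 365 + 262 = 1054 days (rest of 2035, 2036, 2037, to September 19, 2038 in 2038).
1054 ÷ 7 = 150 full weeks with remainder 4, so 150 more Wednesdays after the first → 151.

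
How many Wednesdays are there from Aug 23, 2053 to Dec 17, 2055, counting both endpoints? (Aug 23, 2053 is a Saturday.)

Aug 23, 2053 is a Saturday; the first Wednesday on or after it is Aug 27, 2053 (4 days later).
From Aug 27, 2053 to Dec 17, 2055: 126 + 365 + 351 = 842 days (rest of 2053, 2054, to Dec 17, 2055 in 2055).
842 ÷ 7 = 120 full weeks with remainder 2, so 120 more Wednesdays after the first → 121.

121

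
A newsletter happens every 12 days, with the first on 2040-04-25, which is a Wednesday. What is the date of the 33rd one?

The 33rd occurrence is 32 intervals after the first: 32 × 12 = 384 days after 2040-04-25.
April has 30 days — 5 days to the end of April leaves 379.
May has 31 days (348 left).
June has 30 days (318 left).
July has 31 days (287 left).
August has 31 days (256 left).
September has 30 days (226 left).
October has 31 days (195 left).
November has 30 days (165 left).
December has 31 days (134 left).
January has 31 days (103 left).
February has 28 days (75 left).
March has 31 days (44 left).
April has 30 days (14 left).
14 days into May → 2041-05-14.

2041-05-14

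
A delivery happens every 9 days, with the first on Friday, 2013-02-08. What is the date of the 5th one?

The 5th occurrence is 4 intervals after the first: 4 × 9 = 36 days after 2013-02-08.
February has 28 days — 20 days to the end of February leaves 16.
16 days into March → 2013-03-16.

2013-03-16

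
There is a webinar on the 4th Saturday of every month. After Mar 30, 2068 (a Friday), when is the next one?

Apr 28, 2068

Mar 2068 starts on a Thursday; its first Saturday is the 3rd, so the 4th Saturday is the 24th — Mar 24, 2068.
That is not after Mar 30, 2068, so look at Apr 2068.
Apr 2068 starts on a Sunday; its first Saturday is the 7th, so the 4th Saturday is the 28th — Apr 28, 2068.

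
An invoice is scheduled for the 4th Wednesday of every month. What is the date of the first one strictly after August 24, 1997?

August 27, 1997

August 1997 starts on a Friday; its first Wednesday is the 6th, so the 4th Wednesday is the 27th — August 27, 1997.
August 27, 1997 is after August 24, 1997, so that is the next one.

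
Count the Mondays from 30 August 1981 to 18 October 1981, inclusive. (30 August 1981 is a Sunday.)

30 August 1981 is a Sunday; the first Monday on or after it is 31 August 1981 (1 day later).
From 31 August 1981 to 18 October 1981: 0 + 30 + 18 = 48 days (rest of August, September, October).
48 ÷ 7 = 6 full weeks with remainder 6, so 6 more Mondays after the first → 7.

7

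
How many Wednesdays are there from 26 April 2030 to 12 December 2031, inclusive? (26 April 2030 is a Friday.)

85

26 April 2030 is a Friday; the first Wednesday on or after it is 1 May 2030 (5 days later).
From 1 May 2030 to 12 December 2031: 244 + 346 = 590 days (rest of 2030, to 12 December 2031 in 2031).
590 ÷ 7 = 84 full weeks with remainder 2, so 84 more Wednesdays after the first → 85.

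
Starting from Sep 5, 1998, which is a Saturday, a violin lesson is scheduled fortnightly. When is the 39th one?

Feb 19, 2000

The 39th occurrence is 38 intervals after the first: 38 × 14 = 532 days after Sep 5, 1998.
Sep has 30 days — 25 days to the end of Sep leaves 507.
From end of Sep to end of 1998 is 92 days (415 left).
1999 has 365 days (50 left).
Jan has 31 days (19 left).
19 days into Feb → Feb 19, 2000.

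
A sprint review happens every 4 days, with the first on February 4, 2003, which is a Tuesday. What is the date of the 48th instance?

The 48th occurrence is 47 intervals after the first: 47 × 4 = 188 days after February 4, 2003.
February has 28 days — 24 days to the end of February leaves 164.
March has 31 days (133 left).
April has 30 days (103 left).
May has 31 days (72 left).
June has 30 days (42 left).
July has 31 days (11 left).
11 days into August → August 11, 2003.

August 11, 2003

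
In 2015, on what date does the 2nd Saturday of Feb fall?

Feb 14, 2015

Feb 2015 begins on a Sunday, so the first Saturday is Feb 7 (6 days later).
The 2nd Saturday is 1 weeks later: 7 + 7 = 14.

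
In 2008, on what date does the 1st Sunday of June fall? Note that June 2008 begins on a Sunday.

June 1, 2008

June 2008 begins on a Sunday, so the first Sunday is June 1.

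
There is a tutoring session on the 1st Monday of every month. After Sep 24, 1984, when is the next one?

Sep 1984 starts on a Saturday, so its 1st Monday is Sep 3, 1984 (2 days in).
That is not after Sep 24, 1984, so look at Oct 1984.
Oct 1984 starts on a Monday, so its 1st Monday is Oct 1, 1984.

Oct 1, 1984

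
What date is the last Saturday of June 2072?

2072-06-25

The first Saturday of June 2072 is June 4.
June 2072 has 30 days. Adding weeks: 4, 11, 18, 25 — the last one ≤ 30 is the 25th.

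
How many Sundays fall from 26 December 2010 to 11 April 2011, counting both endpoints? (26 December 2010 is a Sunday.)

26 December 2010 is a Sunday; the first Sunday on or after it is 26 December 2010.
From 26 December 2010 to 11 April 2011: 5 + 31 + 28 + 31 + 11 = 106 days (rest of December, January, February, March, April).
106 ÷ 7 = 15 full weeks with remainder 1, so 15 more Sundays after the first → 16.

16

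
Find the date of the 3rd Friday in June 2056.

June 2056 begins on a Thursday, so the first Friday is June 2 (1 day later).
The 3rd Friday is 2 weeks later: 2 + 14 = 16.

16 June 2056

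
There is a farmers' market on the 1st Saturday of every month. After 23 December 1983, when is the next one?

December 1983 starts on a Thursday, so its 1st Saturday is 3 December 1983 (2 days in).
That is not after 23 December 1983, so look at January 1984.
January 1984 starts on a Sunday, so its 1st Saturday is 7 January 1984 (6 days in).

7 January 1984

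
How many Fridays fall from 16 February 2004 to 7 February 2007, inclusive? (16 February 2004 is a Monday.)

155

16 February 2004 is a Monday; the first Friday on or after it is 20 February 2004 (4 days later).
From 20 February 2004 to 7 February 2007: 315 + 365 + 365 + 38 = 1083 days (rest of 2004, 2005, 2006, to 7 February 2007 in 2007).
1083 ÷ 7 = 154 full weeks with remainder 5, so 154 more Fridays after the first → 155.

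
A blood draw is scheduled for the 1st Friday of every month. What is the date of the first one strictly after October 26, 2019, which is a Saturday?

October 2019 starts on a Tuesday, so its 1st Friday is October 4, 2019 (3 days in).
That is not after October 26, 2019, so look at November 2019.
November 2019 starts on a Friday, so its 1st Friday is November 1, 2019.

November 1, 2019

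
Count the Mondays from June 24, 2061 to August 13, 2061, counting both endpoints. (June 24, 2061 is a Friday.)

7

June 24, 2061 is a Friday; the first Monday on or after it is June 27, 2061 (3 days later).
From June 27, 2061 to August 13, 2061: 3 + 31 + 13 = 47 days (rest of June, July, August).
47 ÷ 7 = 6 full weeks with remainder 5, so 6 more Mondays after the first → 7.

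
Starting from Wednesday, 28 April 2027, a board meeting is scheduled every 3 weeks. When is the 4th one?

30 June 2027

The 4th occurrence is 3 intervals after the first: 3 × 21 = 63 days after 28 April 2027.
April has 30 days — 2 days to the end of April leaves 61.
May has 31 days (30 left).
30 days into June → 30 June 2027.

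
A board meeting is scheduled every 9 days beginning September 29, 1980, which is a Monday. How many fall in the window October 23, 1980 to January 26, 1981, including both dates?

Occurrences land 9·i days after September 29, 1980 for i = 0, 1, 2, …
October 23, 1980 is 24 days after the start; 24 ÷ 9 = 2 remainder 6; since the remainder is 6, round up to i = 3. First occurrence in the window: #4 on October 26, 1980 (3×9 = 27 days in).
January 26, 1981 is 119 days after the start; 119 ÷ 9 = 13 remainder 2. Last occurrence in the window: #14 on January 24, 1981.
Occurrences #4 through #14: 11 in total.

11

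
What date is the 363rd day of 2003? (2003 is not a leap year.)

29 December 2003

January has 31 days (363 − 31 = 332 remain).
February has 28 days (332 − 28 = 304 remain).
March has 31 days (304 − 31 = 273 remain).
April has 30 days (273 − 30 = 243 remain).
May has 31 days (243 − 31 = 212 remain).
June has 30 days (212 − 30 = 182 remain).
July has 31 days (182 − 31 = 151 remain).
August has 31 days (151 − 31 = 120 remain).
September has 30 days (120 − 30 = 90 remain).
October has 31 days (90 − 31 = 59 remain).
November has 30 days (59 − 30 = 29 remain).
29 into December → December 29.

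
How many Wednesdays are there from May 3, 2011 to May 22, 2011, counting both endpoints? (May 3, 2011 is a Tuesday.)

3

May 3, 2011 is a Tuesday; the first Wednesday on or after it is May 4, 2011 (1 day later).
From May 4, 2011 to May 22, 2011 is 22 − 4 = 18 days.
18 ÷ 7 = 2 full weeks with remainder 4, so 2 more Wednesdays after the first → 3.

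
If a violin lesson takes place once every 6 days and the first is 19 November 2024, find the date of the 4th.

The 4th occurrence is 3 intervals after the first: 3 × 6 = 18 days after 19 November 2024.
November has 30 days — 11 days to the end of November leaves 7.
7 days into December → 7 December 2024.

7 December 2024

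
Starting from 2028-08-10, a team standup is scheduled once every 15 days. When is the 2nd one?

2028-08-25

The 2nd occurrence is 1 interval after the first: 1 × 15 = 15 days after 2028-08-10.
15 days later is 2028-08-25.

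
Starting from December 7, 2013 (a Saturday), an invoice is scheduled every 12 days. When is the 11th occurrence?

The 11th occurrence is 10 intervals after the first: 10 × 12 = 120 days after December 7, 2013.
December has 31 days — 24 days to the end of December leaves 96.
January has 31 days (65 left).
February has 28 days (37 left).
March has 31 days (6 left).
6 days into April → April 6, 2014.

April 6, 2014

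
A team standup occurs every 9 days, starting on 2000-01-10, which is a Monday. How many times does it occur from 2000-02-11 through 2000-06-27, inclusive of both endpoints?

Occurrences land 9·i days after 2000-01-10 for i = 0, 1, 2, …
2000-02-11 is 32 days after the start; 32 ÷ 9 = 3 remainder 5; since the remainder is 5, round up to i = 4. First occurrence in the window: #5 on 2000-02-15 (4×9 = 36 days in).
2000-06-27 is 169 days after the start; 169 ÷ 9 = 18 remainder 7. Last occurrence in the window: #19 on 2000-06-20.
Occurrences #5 through #19: 15 in total.

15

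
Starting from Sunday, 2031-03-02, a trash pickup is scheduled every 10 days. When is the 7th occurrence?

The 7th occurrence is 6 intervals after the first: 6 × 10 = 60 days after 2031-03-02.
March has 31 days — 29 days to the end of March leaves 31.
April has 30 days (1 left).
1 day into May → 2031-05-01.

2031-05-01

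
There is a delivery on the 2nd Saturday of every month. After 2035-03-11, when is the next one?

2035-04-14

March 2035 starts on a Thursday; its first Saturday is the 3rd, so the 2nd Saturday is the 10th — 2035-03-10.
That is not after 2035-03-11, so look at April 2035.
April 2035 starts on a Sunday; its first Saturday is the 7th, so the 2nd Saturday is the 14th — 2035-04-14.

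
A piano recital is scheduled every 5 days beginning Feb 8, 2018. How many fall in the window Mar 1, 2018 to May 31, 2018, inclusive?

18

Occurrences land 5·i days after Feb 8, 2018 for i = 0, 1, 2, …
Mar 1, 2018 is 21 days after the start; 21 ÷ 5 = 4 remainder 1; since the remainder is 1, round up to i = 5. First occurrence in the window: #6 on Mar 5, 2018 (5×5 = 25 days in).
May 31, 2018 is 112 days after the start; 112 ÷ 5 = 22 remainder 2. Last occurrence in the window: #23 on May 29, 2018.
Occurrences #6 through #23: 18 in total.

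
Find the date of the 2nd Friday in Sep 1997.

Sep 12, 1997

Sep 1997 begins on a Monday, so the first Friday is Sep 5 (4 days later).
The 2nd Friday is 1 weeks later: 5 + 7 = 12.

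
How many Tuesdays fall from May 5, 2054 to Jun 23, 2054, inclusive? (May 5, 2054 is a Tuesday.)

May 5, 2054 is a Tuesday; the first Tuesday on or after it is May 5, 2054.
From May 5, 2054 to Jun 23, 2054: 26 + 23 = 49 days (rest of May, Jun).
49 ÷ 7 = 7 full weeks with remainder 0, so 7 more Tuesdays after the first → 8.

8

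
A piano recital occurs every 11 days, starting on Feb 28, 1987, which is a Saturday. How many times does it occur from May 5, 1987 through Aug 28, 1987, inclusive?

Occurrences land 11·i days after Feb 28, 1987 for i = 0, 1, 2, …
May 5, 1987 is 66 days after the start; 66 ÷ 11 = 6 remainder 0. First occurrence in the window: #7 on May 5, 1987 (6×11 = 66 days in).
Aug 28, 1987 is 181 days after the start; 181 ÷ 11 = 16 remainder 5. Last occurrence in the window: #17 on Aug 23, 1987.
Occurrences #7 through #17: 11 in total.

11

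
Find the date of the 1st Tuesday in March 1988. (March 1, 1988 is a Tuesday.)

March 1988 begins on a Tuesday, so the first Tuesday is March 1.

1988-03-01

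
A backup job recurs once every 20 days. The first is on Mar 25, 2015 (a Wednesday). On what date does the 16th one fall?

Jan 19, 2016

The 16th occurrence is 15 intervals after the first: 15 × 20 = 300 days after Mar 25, 2015.
Mar has 31 days — 6 days to the end of Mar leaves 294.
Apr has 30 days (264 left).
May has 31 days (233 left).
Jun has 30 days (203 left).
Jul has 31 days (172 left).
Aug has 31 days (141 left).
Sep has 30 days (111 left).
Oct has 31 days (80 left).
Nov has 30 days (50 left).
Dec has 31 days (19 left).
19 days into Jan → Jan 19, 2016.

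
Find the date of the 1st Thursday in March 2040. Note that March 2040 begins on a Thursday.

March 2040 begins on a Thursday, so the first Thursday is March 1.

2040-03-01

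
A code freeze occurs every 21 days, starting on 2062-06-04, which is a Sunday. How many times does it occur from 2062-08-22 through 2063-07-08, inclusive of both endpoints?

16

Occurrences land 21·i days after 2062-06-04 for i = 0, 1, 2, …
2062-08-22 is 79 days after the start; 79 ÷ 21 = 3 remainder 16; since the remainder is 16, round up to i = 4. First occurrence in the window: #5 on 2062-08-27 (4×21 = 84 days in).
2063-07-08 is 399 days after the start; 399 ÷ 21 = 19 remainder 0. Last occurrence in the window: #20 on 2063-07-08.
Occurrences #5 through #20: 16 in total.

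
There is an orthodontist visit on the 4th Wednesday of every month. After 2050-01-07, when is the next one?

January 2050 starts on a Saturday; its first Wednesday is the 5th, so the 4th Wednesday is the 26th — 2050-01-26.
2050-01-26 is after 2050-01-07, so that is the next one.

2050-01-26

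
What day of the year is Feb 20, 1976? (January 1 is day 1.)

51

Days in months before Feb: 31 = 31.
Plus 20 days into Feb → day 51.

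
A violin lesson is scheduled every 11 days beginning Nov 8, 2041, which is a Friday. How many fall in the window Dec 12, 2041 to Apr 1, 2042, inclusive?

Occurrences land 11·i days after Nov 8, 2041 for i = 0, 1, 2, …
Dec 12, 2041 is 34 days after the start; 34 ÷ 11 = 3 remainder 1; since the remainder is 1, round up to i = 4. First occurrence in the window: #5 on Dec 22, 2041 (4×11 = 44 days in).
Apr 1, 2042 is 144 days after the start; 144 ÷ 11 = 13 remainder 1. Last occurrence in the window: #14 on Mar 31, 2042.
Occurrences #5 through #14: 10 in total.

10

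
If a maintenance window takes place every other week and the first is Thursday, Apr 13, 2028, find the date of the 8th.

The 8th occurrence is 7 intervals after the first: 7 × 14 = 98 days after Apr 13, 2028.
Apr has 30 days — 17 days to the end of Apr leaves 81.
May has 31 days (50 left).
Jun has 30 days (20 left).
20 days into Jul → Jul 20, 2028.

Jul 20, 2028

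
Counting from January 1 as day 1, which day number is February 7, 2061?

Days in months before February: 31 = 31.
Plus 7 days into February → day 38.

38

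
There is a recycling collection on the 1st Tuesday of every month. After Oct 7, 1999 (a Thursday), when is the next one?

Nov 2, 1999

Oct 1999 starts on a Friday, so its 1st Tuesday is Oct 5, 1999 (4 days in).
That is not after Oct 7, 1999, so look at Nov 1999.
Nov 1999 starts on a Monday, so its 1st Tuesday is Nov 2, 1999 (1 day in).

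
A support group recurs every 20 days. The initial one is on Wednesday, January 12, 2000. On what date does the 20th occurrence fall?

January 26, 2001

The 20th occurrence is 19 intervals after the first: 19 × 20 = 380 days after January 12, 2000.
January has 31 days — 19 days to the end of January leaves 361.
February has 29 days (332 left).
March has 31 days (301 left).
April has 30 days (271 left).
May has 31 days (240 left).
June has 30 days (210 left).
July has 31 days (179 left).
August has 31 days (148 left).
September has 30 days (118 left).
October has 31 days (87 left).
November has 30 days (57 left).
December has 31 days (26 left).
26 days into January → January 26, 2001.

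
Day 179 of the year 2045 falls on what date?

June 28, 2045

January has 31 days (179 − 31 = 148 remain).
February has 28 days (148 − 28 = 120 remain).
March has 31 days (120 − 31 = 89 remain).
April has 30 days (89 − 30 = 59 remain).
May has 31 days (59 − 31 = 28 remain).
28 into June → June 28.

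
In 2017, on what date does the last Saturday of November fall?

November 25, 2017

The first Saturday of November 2017 is November 4.
November 2017 has 30 days. Adding weeks: 4, 11, 18, 25 — the last one ≤ 30 is the 25th.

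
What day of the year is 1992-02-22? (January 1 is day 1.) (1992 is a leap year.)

Days in months before February: 31 = 31.
Plus 22 days into February → day 53.

53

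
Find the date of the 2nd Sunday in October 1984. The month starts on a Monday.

October 1984 begins on a Monday, so the first Sunday is October 7 (6 days later).
The 2nd Sunday is 1 weeks later: 7 + 7 = 14.

14 October 1984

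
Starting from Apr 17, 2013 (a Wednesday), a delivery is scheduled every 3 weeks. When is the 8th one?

The 8th occurrence is 7 intervals after the first: 7 × 21 = 147 days after Apr 17, 2013.
Apr has 30 days — 13 days to the end of Apr leaves 134.
May has 31 days (103 left).
Jun has 30 days (73 left).
Jul has 31 days (42 left).
Aug has 31 days (11 left).
11 days into Sep → Sep 11, 2013.

Sep 11, 2013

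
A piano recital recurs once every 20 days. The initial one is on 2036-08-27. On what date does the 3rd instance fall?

The 3rd occurrence is 2 intervals after the first: 2 × 20 = 40 days after 2036-08-27.
August has 31 days — 4 days to the end of August leaves 36.
September has 30 days (6 left).
6 days into October → 2036-10-06.

2036-10-06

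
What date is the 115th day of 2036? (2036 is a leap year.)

Apr 24, 2036

Jan has 31 days (115 − 31 = 84 remain).
Feb has 29 days (84 − 29 = 55 remain).
Mar has 31 days (55 − 31 = 24 remain).
24 into Apr → Apr 24.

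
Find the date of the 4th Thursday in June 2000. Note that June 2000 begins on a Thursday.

2000-06-22

June 2000 begins on a Thursday, so the first Thursday is June 1.
The 4th Thursday is 3 weeks later: 1 + 21 = 22.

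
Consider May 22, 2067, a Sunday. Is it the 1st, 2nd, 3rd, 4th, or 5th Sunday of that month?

4th

Day 22 falls in week ⌈22/7⌉ of the month.
Days 1–7 hold the 1st Sunday, 8–14 the 2nd, 15–21 the 3rd, 22–28 the 4th, 29–31 the 5th.
22 is in the range for the 4th.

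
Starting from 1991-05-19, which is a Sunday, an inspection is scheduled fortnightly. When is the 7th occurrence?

1991-08-11

The 7th occurrence is 6 intervals after the first: 6 × 14 = 84 days after 1991-05-19.
May has 31 days — 12 days to the end of May leaves 72.
June has 30 days (42 left).
July has 31 days (11 left).
11 days into August → 1991-08-11.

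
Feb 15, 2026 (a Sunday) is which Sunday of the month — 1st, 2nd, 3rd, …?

3rd

Day 15 falls in week ⌈15/7⌉ of the month.
Days 1–7 hold the 1st Sunday, 8–14 the 2nd, 15–21 the 3rd, 22–28 the 4th, 29–31 the 5th.
15 is in the range for the 3rd.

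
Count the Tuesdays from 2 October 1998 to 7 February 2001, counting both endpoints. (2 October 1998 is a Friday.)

123

2 October 1998 is a Friday; the first Tuesday on or after it is 6 October 1998 (4 days later).
From 6 October 1998 to 7 February 2001: 86 + 365 + 366 + 38 = 855 days (rest of 1998, 1999, 2000, to 7 February 2001 in 2001).
855 ÷ 7 = 122 full weeks with remainder 1, so 122 more Tuesdays after the first → 123.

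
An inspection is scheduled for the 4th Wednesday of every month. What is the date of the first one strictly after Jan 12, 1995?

Jan 25, 1995

Jan 1995 starts on a Sunday; its first Wednesday is the 4th, so the 4th Wednesday is the 25th — Jan 25, 1995.
Jan 25, 1995 is after Jan 12, 1995, so that is the next one.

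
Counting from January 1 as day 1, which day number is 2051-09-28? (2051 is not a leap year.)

Days in months before September: 31 + 28 + 31 + 30 + 31 + 30 + 31 + 31 = 243.
Plus 28 days into September → day 271.

271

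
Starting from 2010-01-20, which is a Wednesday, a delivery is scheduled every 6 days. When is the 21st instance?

The 21st occurrence is 20 intervals after the first: 20 × 6 = 120 days after 2010-01-20.
January has 31 days — 11 days to the end of January leaves 109.
February has 28 days (81 left).
March has 31 days (50 left).
April has 30 days (20 left).
20 days into May → 2010-05-20.

2010-05-20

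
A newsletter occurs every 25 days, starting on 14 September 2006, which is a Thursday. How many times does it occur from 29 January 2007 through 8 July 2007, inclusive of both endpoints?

Occurrences land 25·i days after 14 September 2006 for i = 0, 1, 2, …
29 January 2007 is 137 days after the start; 137 ÷ 25 = 5 remainder 12; since the remainder is 12, round up to i = 6. First occurrence in the window: #7 on 11 February 2007 (6×25 = 150 days in).
8 July 2007 is 297 days after the start; 297 ÷ 25 = 11 remainder 22. Last occurrence in the window: #12 on 16 June 2007.
Occurrences #7 through #12: 6 in total.

6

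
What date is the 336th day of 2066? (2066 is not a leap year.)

December 2, 2066

January has 31 days (336 − 31 = 305 remain).
February has 28 days (305 − 28 = 277 remain).
March has 31 days (277 − 31 = 246 remain).
April has 30 days (246 − 30 = 216 remain).
May has 31 days (216 − 31 = 185 remain).
June has 30 days (185 − 30 = 155 remain).
July has 31 days (155 − 31 = 124 remain).
August has 31 days (124 − 31 = 93 remain).
September has 30 days (93 − 30 = 63 remain).
October has 31 days (63 − 31 = 32 remain).
November has 30 days (32 − 30 = 2 remain).
2 into December → December 2.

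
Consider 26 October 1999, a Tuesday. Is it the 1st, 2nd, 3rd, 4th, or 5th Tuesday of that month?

4th

Day 26 falls in week ⌈26/7⌉ of the month.
Days 1–7 hold the 1st Tuesday, 8–14 the 2nd, 15–21 the 3rd, 22–28 the 4th, 29–31 the 5th.
26 is in the range for the 4th.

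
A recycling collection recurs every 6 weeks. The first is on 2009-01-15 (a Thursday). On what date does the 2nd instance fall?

The 2nd occurrence is 1 interval after the first: 1 × 42 = 42 days after 2009-01-15.
January has 31 days — 16 days to the end of January leaves 26.
26 days into February → 2009-02-26.

2009-02-26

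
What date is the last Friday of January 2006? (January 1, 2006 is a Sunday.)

2006-01-27

January 2006 begins on a Sunday, so the first Friday is January 6 (5 days later).
January 2006 has 31 days. Adding weeks: 6, 13, 20, 27 — the last one ≤ 31 is the 27th.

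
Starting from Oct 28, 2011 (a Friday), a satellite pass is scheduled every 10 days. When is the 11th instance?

The 11th occurrence is 10 intervals after the first: 10 × 10 = 100 days after Oct 28, 2011.
Oct has 31 days — 3 days to the end of Oct leaves 97.
Nov has 30 days (67 left).
Dec has 31 days (36 left).
Jan has 31 days (5 left).
5 days into Feb → Feb 5, 2012.

Feb 5, 2012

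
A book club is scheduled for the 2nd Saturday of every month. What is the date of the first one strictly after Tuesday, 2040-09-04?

September 2040 starts on a Saturday; its first Saturday is the 1st, so the 2nd Saturday is the 8th — 2040-09-08.
2040-09-08 is after 2040-09-04, so that is the next one.

2040-09-08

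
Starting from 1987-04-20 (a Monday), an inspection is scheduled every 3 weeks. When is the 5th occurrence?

The 5th occurrence is 4 intervals after the first: 4 × 21 = 84 days after 1987-04-20.
April has 30 days — 10 days to the end of April leaves 74.
May has 31 days (43 left).
June has 30 days (13 left).
13 days into July → 1987-07-13.

1987-07-13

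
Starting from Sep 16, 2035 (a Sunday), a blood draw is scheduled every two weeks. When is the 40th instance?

Mar 15, 2037

The 40th occurrence is 39 intervals after the first: 39 × 14 = 546 days after Sep 16, 2035.
Sep has 30 days — 14 days to the end of Sep leaves 532.
From end of Sep to end of 2035 is 92 days (440 left).
2036 has 366 days (74 left).
Jan has 31 days (43 left).
Feb has 28 days (15 left).
15 days into Mar → Mar 15, 2037.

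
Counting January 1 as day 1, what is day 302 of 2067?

Jan has 31 days (302 − 31 = 271 remain).
Feb has 28 days (271 − 28 = 243 remain).
Mar has 31 days (243 − 31 = 212 remain).
Apr has 30 days (212 − 30 = 182 remain).
May has 31 days (182 − 31 = 151 remain).
Jun has 30 days (151 − 30 = 121 remain).
Jul has 31 days (121 − 31 = 90 remain).
Aug has 31 days (90 − 31 = 59 remain).
Sep has 30 days (59 − 30 = 29 remain).
29 into Oct → Oct 29.

Oct 29, 2067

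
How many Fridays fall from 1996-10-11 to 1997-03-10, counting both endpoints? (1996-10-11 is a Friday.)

1996-10-11 is a Friday; the first Friday on or after it is 1996-10-11.
From 1996-10-11 to 1997-03-10: 20 + 30 + 31 + 31 + 28 + 10 = 150 days (rest of October, November, December, January, February, March).
150 ÷ 7 = 21 full weeks with remainder 3, so 21 more Fridays after the first → 22.

22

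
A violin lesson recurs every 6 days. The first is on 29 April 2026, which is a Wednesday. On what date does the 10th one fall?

22 June 2026

The 10th occurrence is 9 intervals after the first: 9 × 6 = 54 days after 29 April 2026.
April has 30 days — 1 day to the end of April leaves 53.
May has 31 days (22 left).
22 days into June → 22 June 2026.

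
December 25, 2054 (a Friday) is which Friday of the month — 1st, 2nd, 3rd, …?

Day 25 falls in week ⌈25/7⌉ of the month.
Days 1–7 hold the 1st Friday, 8–14 the 2nd, 15–21 the 3rd, 22–28 the 4th, 29–31 the 5th.
25 is in the range for the 4th.

4th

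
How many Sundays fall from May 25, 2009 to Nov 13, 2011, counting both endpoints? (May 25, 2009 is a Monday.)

May 25, 2009 is a Monday; the first Sunday on or after it is May 31, 2009 (6 days later).
From May 31, 2009 to Nov 13, 2011: 214 + 365 + 317 = 896 days (rest of 2009, 2010, to Nov 13, 2011 in 2011).
896 ÷ 7 = 128 full weeks with remainder 0, so 128 more Sundays after the first → 129.

129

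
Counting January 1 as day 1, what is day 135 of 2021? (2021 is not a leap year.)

Jan has 31 days (135 − 31 = 104 remain).
Feb has 28 days (104 − 28 = 76 remain).
Mar has 31 days (76 − 31 = 45 remain).
Apr has 30 days (45 − 30 = 15 remain).
15 into May → May 15.

May 15, 2021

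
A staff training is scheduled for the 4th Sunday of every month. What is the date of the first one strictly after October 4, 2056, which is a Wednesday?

October 2056 starts on a Sunday; its first Sunday is the 1st, so the 4th Sunday is the 22nd — October 22, 2056.
October 22, 2056 is after October 4, 2056, so that is the next one.

October 22, 2056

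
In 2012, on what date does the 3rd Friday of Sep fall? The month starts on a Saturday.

Sep 2012 begins on a Saturday, so the first Friday is Sep 7 (6 days later).
The 3rd Friday is 2 weeks later: 7 + 14 = 21.

Sep 21, 2012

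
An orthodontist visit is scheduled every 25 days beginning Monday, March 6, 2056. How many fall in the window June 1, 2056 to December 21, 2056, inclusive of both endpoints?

8

Occurrences land 25·i days after March 6, 2056 for i = 0, 1, 2, …
June 1, 2056 is 87 days after the start; 87 ÷ 25 = 3 remainder 12; since the remainder is 12, round up to i = 4. First occurrence in the window: #5 on June 14, 2056 (4×25 = 100 days in).
December 21, 2056 is 290 days after the start; 290 ÷ 25 = 11 remainder 15. Last occurrence in the window: #12 on December 6, 2056.
Occurrences #5 through #12: 8 in total.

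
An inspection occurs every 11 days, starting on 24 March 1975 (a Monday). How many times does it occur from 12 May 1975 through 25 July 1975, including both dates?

7

Occurrences land 11·i days after 24 March 1975 for i = 0, 1, 2, …
12 May 1975 is 49 days after the start; 49 ÷ 11 = 4 remainder 5; since the remainder is 5, round up to i = 5. First occurrence in the window: #6 on 18 May 1975 (5×11 = 55 days in).
25 July 1975 is 123 days after the start; 123 ÷ 11 = 11 remainder 2. Last occurrence in the window: #12 on 23 July 1975.
Occurrences #6 through #12: 7 in total.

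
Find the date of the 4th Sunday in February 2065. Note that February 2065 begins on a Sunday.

February 2065 begins on a Sunday, so the first Sunday is February 1.
The 4th Sunday is 3 weeks later: 1 + 21 = 22.

February 22, 2065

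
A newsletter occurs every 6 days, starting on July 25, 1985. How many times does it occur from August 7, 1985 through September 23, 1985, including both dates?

Occurrences land 6·i days after July 25, 1985 for i = 0, 1, 2, …
August 7, 1985 is 13 days after the start; 13 ÷ 6 = 2 remainder 1; since the remainder is 1, round up to i = 3. First occurrence in the window: #4 on August 12, 1985 (3×6 = 18 days in).
September 23, 1985 is 60 days after the start; 60 ÷ 6 = 10 remainder 0. Last occurrence in the window: #11 on September 23, 1985.
Occurrences #4 through #11: 8 in total.

8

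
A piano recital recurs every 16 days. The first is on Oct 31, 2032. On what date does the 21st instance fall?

The 21st occurrence is 20 intervals after the first: 20 × 16 = 320 days after Oct 31, 2032.
Oct has 31 days — 0 days to the end of Oct leaves 320.
Nov has 30 days (290 left).
Dec has 31 days (259 left).
Jan has 31 days (228 left).
Feb has 28 days (200 left).
Mar has 31 days (169 left).
Apr has 30 days (139 left).
May has 31 days (108 left).
Jun has 30 days (78 left).
Jul has 31 days (47 left).
Aug has 31 days (16 left).
16 days into Sep → Sep 16, 2033.

Sep 16, 2033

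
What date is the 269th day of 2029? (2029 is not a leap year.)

January has 31 days (269 − 31 = 238 remain).
February has 28 days (238 − 28 = 210 remain).
March has 31 days (210 − 31 = 179 remain).
April has 30 days (179 − 30 = 149 remain).
May has 31 days (149 − 31 = 118 remain).
June has 30 days (118 − 30 = 88 remain).
July has 31 days (88 − 31 = 57 remain).
August has 31 days (57 − 31 = 26 remain).
26 into September → September 26.

2029-09-26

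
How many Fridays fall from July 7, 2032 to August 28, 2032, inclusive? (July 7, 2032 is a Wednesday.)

July 7, 2032 is a Wednesday; the first Friday on or after it is July 9, 2032 (2 days later).
From July 9, 2032 to August 28, 2032: 22 + 28 = 50 days (rest of July, August).
50 ÷ 7 = 7 full weeks with remainder 1, so 7 more Fridays after the first → 8.

8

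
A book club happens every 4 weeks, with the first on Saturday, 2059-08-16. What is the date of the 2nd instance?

The 2nd occurrence is 1 interval after the first: 1 × 28 = 28 days after 2059-08-16.
August has 31 days — 15 days to the end of August leaves 13.
13 days into September → 2059-09-13.

2059-09-13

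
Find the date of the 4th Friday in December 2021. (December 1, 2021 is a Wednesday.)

December 24, 2021

December 2021 begins on a Wednesday, so the first Friday is December 3 (2 days later).
The 4th Friday is 3 weeks later: 3 + 21 = 24.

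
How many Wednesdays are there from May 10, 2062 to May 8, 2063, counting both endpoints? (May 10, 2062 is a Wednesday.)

52

May 10, 2062 is a Wednesday; the first Wednesday on or after it is May 10, 2062.
From May 10, 2062 to May 8, 2063: 235 + 128 = 363 days (rest of 2062, to May 8, 2063 in 2063).
363 ÷ 7 = 51 full weeks with remainder 6, so 51 more Wednesdays after the first → 52.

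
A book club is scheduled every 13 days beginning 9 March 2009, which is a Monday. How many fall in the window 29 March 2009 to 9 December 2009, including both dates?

Occurrences land 13·i days after 9 March 2009 for i = 0, 1, 2, …
29 March 2009 is 20 days after the start; 20 ÷ 13 = 1 remainder 7; since the remainder is 7, round up to i = 2. First occurrence in the window: #3 on 4 April 2009 (2×13 = 26 days in).
9 December 2009 is 275 days after the start; 275 ÷ 13 = 21 remainder 2. Last occurrence in the window: #22 on 7 December 2009.
Occurrences #3 through #22: 20 in total.

20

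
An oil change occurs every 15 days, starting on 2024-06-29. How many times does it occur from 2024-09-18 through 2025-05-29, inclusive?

Occurrences land 15·i days after 2024-06-29 for i = 0, 1, 2, …
2024-09-18 is 81 days after the start; 81 ÷ 15 = 5 remainder 6; since the remainder is 6, round up to i = 6. First occurrence in the window: #7 on 2024-09-27 (6×15 = 90 days in).
2025-05-29 is 334 days after the start; 334 ÷ 15 = 22 remainder 4. Last occurrence in the window: #23 on 2025-05-25.
Occurrences #7 through #23: 17 in total.

17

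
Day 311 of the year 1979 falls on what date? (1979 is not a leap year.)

1979-11-07

January has 31 days (311 − 31 = 280 remain).
February has 28 days (280 − 28 = 252 remain).
March has 31 days (252 − 31 = 221 remain).
April has 30 days (221 − 30 = 191 remain).
May has 31 days (191 − 31 = 160 remain).
June has 30 days (160 − 30 = 130 remain).
July has 31 days (130 − 31 = 99 remain).
August has 31 days (99 − 31 = 68 remain).
September has 30 days (68 − 30 = 38 remain).
October has 31 days (38 − 31 = 7 remain).
7 into November → November 7.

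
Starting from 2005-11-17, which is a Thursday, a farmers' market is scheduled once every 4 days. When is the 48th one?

2006-05-24

The 48th occurrence is 47 intervals after the first: 47 × 4 = 188 days after 2005-11-17.
November has 30 days — 13 days to the end of November leaves 175.
December has 31 days (144 left).
January has 31 days (113 left).
February has 28 days (85 left).
March has 31 days (54 left).
April has 30 days (24 left).
24 days into May → 2006-05-24.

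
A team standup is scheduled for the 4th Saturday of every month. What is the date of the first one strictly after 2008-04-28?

April 2008 starts on a Tuesday; its first Saturday is the 5th, so the 4th Saturday is the 26th — 2008-04-26.
That is not after 2008-04-28, so look at May 2008.
May 2008 starts on a Thursday; its first Saturday is the 3rd, so the 4th Saturday is the 24th — 2008-05-24.

2008-05-24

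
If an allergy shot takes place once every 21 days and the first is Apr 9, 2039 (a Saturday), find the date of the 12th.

Nov 26, 2039

The 12th occurrence is 11 intervals after the first: 11 × 21 = 231 days after Apr 9, 2039.
Apr has 30 days — 21 days to the end of Apr leaves 210.
May has 31 days (179 left).
Jun has 30 days (149 left).
Jul has 31 days (118 left).
Aug has 31 days (87 left).
Sep has 30 days (57 left).
Oct has 31 days (26 left).
26 days into Nov → Nov 26, 2039.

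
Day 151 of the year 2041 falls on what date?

January has 31 days (151 − 31 = 120 remain).
February has 28 days (120 − 28 = 92 remain).
March has 31 days (92 − 31 = 61 remain).
April has 30 days (61 − 30 = 31 remain).
31 into May → May 31.

May 31, 2041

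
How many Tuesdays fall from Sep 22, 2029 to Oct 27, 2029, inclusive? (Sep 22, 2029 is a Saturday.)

Sep 22, 2029 is a Saturday; the first Tuesday on or after it is Sep 25, 2029 (3 days later).
From Sep 25, 2029 to Oct 27, 2029: 5 + 27 = 32 days (rest of Sep, Oct).
32 ÷ 7 = 4 full weeks with remainder 4, so 4 more Tuesdays after the first → 5.

5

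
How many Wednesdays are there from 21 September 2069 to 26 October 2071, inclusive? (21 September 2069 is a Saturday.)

109

21 September 2069 is a Saturday; the first Wednesday on or after it is 25 September 2069 (4 days later).
From 25 September 2069 to 26 October 2071: 97 + 365 + 299 = 761 days (rest of 2069, 2070, to 26 October 2071 in 2071).
761 ÷ 7 = 108 full weeks with remainder 5, so 108 more Wednesdays after the first → 109.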